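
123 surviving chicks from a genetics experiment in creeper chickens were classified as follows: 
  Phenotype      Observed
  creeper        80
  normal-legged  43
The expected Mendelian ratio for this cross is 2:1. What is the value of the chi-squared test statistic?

Under the 2:1 hypothesis (Σ ratio = 3, N = 123):
  creeper: 123 × 2/3 = 82
  normal-legged: 123 × 1/3 = 41
χ² = Σ (O − E)² / E
  creeper: (80 − 82)² / 82 = 0.0488
  normal-legged: (43 − 41)² / 41 = 0.0976
χ² = 0.0488 + 0.0976 = 0.1464 ≈ 0.146

0.146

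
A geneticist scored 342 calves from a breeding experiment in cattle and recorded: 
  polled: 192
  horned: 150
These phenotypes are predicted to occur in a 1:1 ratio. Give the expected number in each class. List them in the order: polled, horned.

171, 171

Under the 1:1 hypothesis (Σ ratio = 2, N = 342):
  polled: 342 × 1/2 = 171
  horned: 342 × 1/2 = 171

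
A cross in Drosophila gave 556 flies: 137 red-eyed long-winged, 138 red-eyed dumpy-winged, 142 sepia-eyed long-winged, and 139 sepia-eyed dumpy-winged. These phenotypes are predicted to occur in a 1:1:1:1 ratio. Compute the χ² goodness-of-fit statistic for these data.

The 1:1:1:1 ratio has 4 parts, so with N = 556 the expected counts are:
  red-eyed long-winged: 556 × 1/4 = 139
  red-eyed dumpy-winged: 556 × 1/4 = 139
  sepia-eyed long-winged: 556 × 1/4 = 139
  sepia-eyed dumpy-winged: 556 × 1/4 = 139
χ² = Σ (O − E)² / E
  red-eyed long-winged: (137 − 139)² / 139 = 0.0288
  red-eyed dumpy-winged: (138 − 139)² / 139 = 0.0072
  sepia-eyed long-winged: (142 − 139)² / 139 = 0.0647
  sepia-eyed dumpy-winged: (139 − 139)² / 139 = 0.0000
χ² = 0.0288 + 0.0072 + 0.0647 + 0.0000 = 0.1007 ≈ 0.101

0.101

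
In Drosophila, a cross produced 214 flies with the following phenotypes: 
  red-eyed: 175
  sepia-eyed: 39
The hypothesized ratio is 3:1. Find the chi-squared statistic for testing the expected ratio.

5.240

The 3:1 ratio has 4 parts, so with N = 214 the expected counts are:
  red-eyed: 214 × 3/4 = 160.5
  sepia-eyed: 214 × 1/4 = 53.5
χ² = Σ (O − E)² / E
  red-eyed: (175 − 160.5)² / 160.5 = 1.3100
  sepia-eyed: (39 − 53.5)² / 53.5 = 3.9299
χ² = 1.3100 + 3.9299 = 5.2399 ≈ 5.240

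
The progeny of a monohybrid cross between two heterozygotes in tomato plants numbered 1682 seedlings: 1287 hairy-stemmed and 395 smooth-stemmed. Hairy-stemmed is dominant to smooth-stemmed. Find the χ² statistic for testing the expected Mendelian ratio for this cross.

For a monohybrid cross between heterozygotes with complete dominance, the expected phenotypic ratio is 3:1.
Expected counts for N = 1682 under a 3:1 ratio (total parts = 4):
  hairy-stemmed: 1682 × 3/4 = 1261.5
  smooth-stemmed: 1682 × 1/4 = 420.5
χ² = Σ (O − E)² / E
  hairy-stemmed: (1287 − 1261.5)² / 1261.5 = 0.5155
  smooth-stemmed: (395 − 420.5)² / 420.5 = 1.5464
χ² = 0.5155 + 1.5464 = 2.0619 ≈ 2.062

2.062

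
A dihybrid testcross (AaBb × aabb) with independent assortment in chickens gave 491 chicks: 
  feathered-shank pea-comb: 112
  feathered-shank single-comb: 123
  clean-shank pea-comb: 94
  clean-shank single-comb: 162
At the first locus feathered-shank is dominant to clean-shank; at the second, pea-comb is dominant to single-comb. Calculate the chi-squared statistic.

A dihybrid testcross with independent assortment gives a 1:1:1:1 ratio.
The 1:1:1:1 ratio has 4 parts, so with N = 491 the expected counts are:
  feathered-shank pea-comb: 491 × 1/4 = 122.75
  feathered-shank single-comb: 491 × 1/4 = 122.75
  clean-shank pea-comb: 491 × 1/4 = 122.75
  clean-shank single-comb: 491 × 1/4 = 122.75
χ² = Σ (O − E)² / E
  feathered-shank pea-comb: (112 − 122.75)² / 122.75 = 0.9414
  feathered-shank single-comb: (123 − 122.75)² / 122.75 = 0.0005
  clean-shank pea-comb: (94 − 122.75)² / 122.75 = 6.7337
  clean-shank single-comb: (162 − 122.75)² / 122.75 = 12.5504
χ² = 0.9414 + 0.0005 + 6.7337 + 12.5504 = 20.226

20.226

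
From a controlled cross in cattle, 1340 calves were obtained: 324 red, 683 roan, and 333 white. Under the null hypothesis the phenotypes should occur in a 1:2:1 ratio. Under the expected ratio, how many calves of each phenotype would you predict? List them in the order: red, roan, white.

Total ratio parts = 4. Expected numbers out of 1340:
  red: 1340 × 1/4 = 335
  roan: 1340 × 2/4 = 670
  white: 1340 × 1/4 = 335

335, 670, 335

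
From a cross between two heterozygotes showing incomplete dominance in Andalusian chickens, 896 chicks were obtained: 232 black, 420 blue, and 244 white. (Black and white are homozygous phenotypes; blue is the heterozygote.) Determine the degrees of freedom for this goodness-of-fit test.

2

With incomplete dominance, a heterozygote × heterozygote cross gives a 1:2:1 phenotypic ratio.
A goodness-of-fit test with 3 phenotype classes has df = 3 − 1 = 2.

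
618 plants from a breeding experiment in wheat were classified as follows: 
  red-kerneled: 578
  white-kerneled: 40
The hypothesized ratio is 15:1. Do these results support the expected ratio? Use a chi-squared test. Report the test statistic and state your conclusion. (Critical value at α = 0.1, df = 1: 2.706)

Expected counts for N = 618 under a 15:1 ratio (total parts = 16):
  red-kerneled: 618 × 15/16 = 579.375
  white-kerneled: 618 × 1/16 = 38.625
χ² = Σ (O − E)² / E
  red-kerneled: (578 − 579.375)² / 579.375 = 0.0033
  white-kerneled: (40 − 38.625)² / 38.625 = 0.0489
χ² = 0.0033 + 0.0489 = 0.0522 ≈ 0.052
Degrees of freedom = 2 − 1 = 1; critical value at α = 0.1 is 2.706.
Since 0.052 < 2.706, we fail to reject the null hypothesis — the data are consistent with the 15:1 ratio.

0.052; consistent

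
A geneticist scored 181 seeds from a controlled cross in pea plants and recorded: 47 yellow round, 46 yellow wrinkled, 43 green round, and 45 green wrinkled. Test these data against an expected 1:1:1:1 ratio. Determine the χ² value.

0.193

The 1:1:1:1 ratio has 4 parts, so with N = 181 the expected counts are:
  yellow round: 181 × 1/4 = 45.25
  yellow wrinkled: 181 × 1/4 = 45.25
  green round: 181 × 1/4 = 45.25
  green wrinkled: 181 × 1/4 = 45.25
χ² = Σ (O − E)² / E
  yellow round: (47 − 45.25)² / 45.25 = 0.0677
  yellow wrinkled: (46 − 45.25)² / 45.25 = 0.0124
  green round: (43 − 45.25)² / 45.25 = 0.1119
  green wrinkled: (45 − 45.25)² / 45.25 = 0.0014
χ² = 0.0677 + 0.0124 + 0.1119 + 0.0014 = 0.1934 ≈ 0.193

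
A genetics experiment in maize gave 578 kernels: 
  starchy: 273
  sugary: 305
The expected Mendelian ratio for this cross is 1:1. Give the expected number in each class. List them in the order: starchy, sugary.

289, 289

Expected counts for N = 578 under a 1:1 ratio (total parts = 2):
  starchy: 578 × 1/2 = 289
  sugary: 578 × 1/2 = 289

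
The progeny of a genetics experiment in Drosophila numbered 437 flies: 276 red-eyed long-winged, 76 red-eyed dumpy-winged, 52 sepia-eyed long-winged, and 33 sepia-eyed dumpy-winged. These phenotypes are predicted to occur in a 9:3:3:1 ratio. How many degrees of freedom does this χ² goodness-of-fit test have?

A goodness-of-fit test with 4 phenotype classes has df = 4 − 1 = 3.

3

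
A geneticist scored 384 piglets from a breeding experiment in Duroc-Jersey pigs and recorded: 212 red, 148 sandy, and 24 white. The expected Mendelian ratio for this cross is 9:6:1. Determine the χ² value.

0.185

Under the 9:6:1 hypothesis (Σ ratio = 16, N = 384):
  red: 384 × 9/16 = 216
  sandy: 384 × 6/16 = 144
  white: 384 × 1/16 = 24
χ² = Σ (O − E)² / E
  red: (212 − 216)² / 216 = 0.0741
  sandy: (148 − 144)² / 144 = 0.1111
  white: (24 − 24)² / 24 = 0.0000
χ² = 0.0741 + 0.1111 + 0.0000 = 0.1852 ≈ 0.185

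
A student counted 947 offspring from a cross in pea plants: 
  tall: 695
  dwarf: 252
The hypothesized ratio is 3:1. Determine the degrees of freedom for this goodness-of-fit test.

A goodness-of-fit test with 2 phenotype classes has df = 2 − 1 = 1.

1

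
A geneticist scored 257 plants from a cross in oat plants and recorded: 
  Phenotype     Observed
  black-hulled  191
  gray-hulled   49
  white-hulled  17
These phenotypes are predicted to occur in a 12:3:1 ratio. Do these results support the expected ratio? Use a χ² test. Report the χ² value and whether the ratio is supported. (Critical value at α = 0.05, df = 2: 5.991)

Under the 12:3:1 hypothesis (Σ ratio = 16, N = 257):
  black-hulled: 257 × 12/16 = 192.75
  gray-hulled: 257 × 3/16 = 48.1875
  white-hulled: 257 × 1/16 = 16.0625
χ² = Σ (O − E)² / E
  black-hulled: (191 − 192.75)² / 192.75 = 0.0159
  gray-hulled: (49 − 48.1875)² / 48.1875 = 0.0137
  white-hulled: (17 − 16.0625)² / 16.0625 = 0.0547
χ² = 0.0159 + 0.0137 + 0.0547 = 0.0843 ≈ 0.084
Degrees of freedom = 3 − 1 = 2; critical value at α = 0.05 is 5.991.
Since 0.084 < 5.991, we fail to reject the null hypothesis — the data are consistent with the 12:3:1 ratio.

0.084; consistent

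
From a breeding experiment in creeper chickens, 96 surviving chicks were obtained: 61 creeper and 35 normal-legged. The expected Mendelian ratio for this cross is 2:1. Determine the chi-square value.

0.422

The 2:1 ratio has 3 parts, so with N = 96 the expected counts are:
  creeper: 96 × 2/3 = 64
  normal-legged: 96 × 1/3 = 32
χ² = Σ (O − E)² / E
  creeper: (61 − 64)² / 64 = 0.1406
  normal-legged: (35 − 32)² / 32 = 0.2812
χ² = 0.1406 + 0.2812 = 0.4218 ≈ 0.422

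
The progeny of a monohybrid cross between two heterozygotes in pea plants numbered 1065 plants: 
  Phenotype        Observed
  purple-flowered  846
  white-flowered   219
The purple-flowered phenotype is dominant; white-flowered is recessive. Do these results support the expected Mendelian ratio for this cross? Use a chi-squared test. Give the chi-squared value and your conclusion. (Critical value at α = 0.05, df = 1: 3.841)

11.180; not consistent

For a monohybrid cross between heterozygotes with complete dominance, the expected phenotypic ratio is 3:1.
The 3:1 ratio has 4 parts, so with N = 1065 the expected counts are:
  purple-flowered: 1065 × 3/4 = 798.75
  white-flowered: 1065 × 1/4 = 266.25
χ² = Σ (O − E)² / E
  purple-flowered: (846 − 798.75)² / 798.75 = 2.7951
  white-flowered: (219 − 266.25)² / 266.25 = 8.3852
χ² = 2.7951 + 8.3852 = 11.1803 ≈ 11.180
Degrees of freedom = 2 − 1 = 1; critical value at α = 0.05 is 3.841.
Since 11.180 > 3.841, we reject the null hypothesis — the data do not fit the 3:1 ratio.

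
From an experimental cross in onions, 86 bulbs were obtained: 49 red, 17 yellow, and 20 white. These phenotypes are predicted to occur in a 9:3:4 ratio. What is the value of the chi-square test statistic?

Expected counts for N = 86 under a 9:3:4 ratio (total parts = 16):
  red: 86 × 9/16 = 48.375
  yellow: 86 × 3/16 = 16.125
  white: 86 × 4/16 = 21.5
χ² = Σ (O − E)² / E
  red: (49 − 48.375)² / 48.375 = 0.0081
  yellow: (17 − 16.125)² / 16.125 = 0.0475
  white: (20 − 21.5)² / 21.5 = 0.1047
χ² = 0.0081 + 0.0475 + 0.1047 = 0.1603 ≈ 0.160

0.160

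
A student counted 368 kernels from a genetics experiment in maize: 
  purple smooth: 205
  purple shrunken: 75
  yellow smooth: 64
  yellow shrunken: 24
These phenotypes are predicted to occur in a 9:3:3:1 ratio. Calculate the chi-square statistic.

0.947

Expected counts for N = 368 under a 9:3:3:1 ratio (total parts = 16):
  purple smooth: 368 × 9/16 = 207
  purple shrunken: 368 × 3/16 = 69
  yellow smooth: 368 × 3/16 = 69
  yellow shrunken: 368 × 1/16 = 23
χ² = Σ (O − E)² / E
  purple smooth: (205 − 207)² / 207 = 0.0193
  purple shrunken: (75 − 69)² / 69 = 0.5217
  yellow smooth: (64 − 69)² / 69 = 0.3623
  yellow shrunken: (24 − 23)² / 23 = 0.0435
χ² = 0.0193 + 0.5217 + 0.3623 + 0.0435 = 0.9468 ≈ 0.947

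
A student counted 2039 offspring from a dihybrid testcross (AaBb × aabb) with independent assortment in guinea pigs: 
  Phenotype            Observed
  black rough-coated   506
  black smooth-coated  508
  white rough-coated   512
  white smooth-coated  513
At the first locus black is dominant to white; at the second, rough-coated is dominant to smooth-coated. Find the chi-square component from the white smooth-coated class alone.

0.021

A dihybrid testcross with independent assortment gives a 1:1:1:1 ratio.
Total ratio parts = 4. Expected numbers out of 2039:
  black rough-coated: 2039 × 1/4 = 509.75
  black smooth-coated: 2039 × 1/4 = 509.75
  white rough-coated: 2039 × 1/4 = 509.75
  white smooth-coated: 2039 × 1/4 = 509.75
Contribution of white smooth-coated: (513 − 509.75)² / 509.75 = 0.0207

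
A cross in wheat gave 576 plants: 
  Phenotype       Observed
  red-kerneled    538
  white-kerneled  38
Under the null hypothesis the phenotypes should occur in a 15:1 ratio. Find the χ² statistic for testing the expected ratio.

0.119

Expected counts for N = 576 under a 15:1 ratio (total parts = 16):
  red-kerneled: 576 × 15/16 = 540
  white-kerneled: 576 × 1/16 = 36
χ² = Σ (O − E)² / E
  red-kerneled: (538 − 540)² / 540 = 0.0074
  white-kerneled: (38 − 36)² / 36 = 0.1111
χ² = 0.0074 + 0.1111 = 0.1185 ≈ 0.119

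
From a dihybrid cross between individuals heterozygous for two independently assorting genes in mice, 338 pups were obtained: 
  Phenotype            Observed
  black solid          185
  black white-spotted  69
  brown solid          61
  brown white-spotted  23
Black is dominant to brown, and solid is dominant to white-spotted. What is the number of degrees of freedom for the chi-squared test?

A dihybrid F₂ with independent assortment and complete dominance at both loci gives a 9:3:3:1 phenotypic ratio.
A goodness-of-fit test with 4 phenotype classes has df = 4 − 1 = 3.

3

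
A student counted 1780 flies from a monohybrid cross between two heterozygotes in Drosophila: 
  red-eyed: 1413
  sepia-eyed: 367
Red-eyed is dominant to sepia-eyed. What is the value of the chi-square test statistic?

For a monohybrid cross between heterozygotes with complete dominance, the expected phenotypic ratio is 3:1.
Total ratio parts = 4. Expected numbers out of 1780:
  red-eyed: 1780 × 3/4 = 1335
  sepia-eyed: 1780 × 1/4 = 445
χ² = Σ (O − E)² / E
  red-eyed: (1413 − 1335)² / 1335 = 4.5573
  sepia-eyed: (367 − 445)² / 445 = 13.6719
χ² = 4.5573 + 13.6719 = 18.2292 ≈ 18.229

18.229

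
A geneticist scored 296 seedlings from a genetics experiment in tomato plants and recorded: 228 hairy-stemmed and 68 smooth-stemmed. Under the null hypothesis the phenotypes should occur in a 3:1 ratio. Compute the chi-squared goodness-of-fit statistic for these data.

0.649

Total ratio parts = 4. Expected numbers out of 296:
  hairy-stemmed: 296 × 3/4 = 222
  smooth-stemmed: 296 × 1/4 = 74
χ² = Σ (O − E)² / E
  hairy-stemmed: (228 − 222)² / 222 = 0.1622
  smooth-stemmed: (68 − 74)² / 74 = 0.4865
χ² = 0.1622 + 0.4865 = 0.6487 ≈ 0.649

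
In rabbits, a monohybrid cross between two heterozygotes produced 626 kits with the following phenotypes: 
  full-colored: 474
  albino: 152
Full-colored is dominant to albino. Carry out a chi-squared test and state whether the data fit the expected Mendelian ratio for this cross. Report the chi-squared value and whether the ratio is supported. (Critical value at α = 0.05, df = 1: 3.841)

For a monohybrid cross between heterozygotes with complete dominance, the expected phenotypic ratio is 3:1.
Under the 3:1 hypothesis (Σ ratio = 4, N = 626):
  full-colored: 626 × 3/4 = 469.5
  albino: 626 × 1/4 = 156.5
χ² = Σ (O − E)² / E
  full-colored: (474 − 469.5)² / 469.5 = 0.0431
  albino: (152 − 156.5)² / 156.5 = 0.1294
χ² = 0.0431 + 0.1294 = 0.1725 ≈ 0.173
Degrees of freedom = 2 − 1 = 1; critical value at α = 0.05 is 3.841.
Since 0.173 < 3.841, we fail to reject the null hypothesis — the data are consistent with the 3:1 ratio.

0.173; consistent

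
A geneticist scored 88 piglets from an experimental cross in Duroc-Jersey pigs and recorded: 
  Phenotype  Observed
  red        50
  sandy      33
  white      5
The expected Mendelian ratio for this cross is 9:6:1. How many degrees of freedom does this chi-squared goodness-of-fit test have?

2

A goodness-of-fit test with 3 phenotype classes has df = 3 − 1 = 2.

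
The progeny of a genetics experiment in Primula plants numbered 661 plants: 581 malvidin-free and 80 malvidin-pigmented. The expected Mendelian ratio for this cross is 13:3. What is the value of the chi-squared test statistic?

Expected counts for N = 661 under a 13:3 ratio (total parts = 16):
  malvidin-free: 661 × 13/16 = 537.0625
  malvidin-pigmented: 661 × 3/16 = 123.9375
χ² = Σ (O − E)² / E
  malvidin-free: (581 − 537.0625)² / 537.0625 = 3.5946
  malvidin-pigmented: (80 − 123.9375)² / 123.9375 = 15.5764
χ² = 3.5946 + 15.5764 = 19.171

19.171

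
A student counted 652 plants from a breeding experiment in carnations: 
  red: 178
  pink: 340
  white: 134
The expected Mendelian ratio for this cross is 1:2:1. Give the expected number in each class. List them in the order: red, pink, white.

Total ratio parts = 4. Expected numbers out of 652:
  red: 652 × 1/4 = 163
  pink: 652 × 2/4 = 326
  white: 652 × 1/4 = 163

163, 326, 163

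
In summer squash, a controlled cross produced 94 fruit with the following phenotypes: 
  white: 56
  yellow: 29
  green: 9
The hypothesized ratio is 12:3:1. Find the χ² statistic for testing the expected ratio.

Total ratio parts = 16. Expected numbers out of 94:
  white: 94 × 12/16 = 70.5
  yellow: 94 × 3/16 = 17.625
  green: 94 × 1/16 = 5.875
χ² = Σ (O − E)² / E
  white: (56 − 70.5)² / 70.5 = 2.9823
  yellow: (29 − 17.625)² / 17.625 = 7.3413
  green: (9 − 5.875)² / 5.875 = 1.6622
χ² = 2.9823 + 7.3413 + 1.6622 = 11.9858 ≈ 11.986

11.986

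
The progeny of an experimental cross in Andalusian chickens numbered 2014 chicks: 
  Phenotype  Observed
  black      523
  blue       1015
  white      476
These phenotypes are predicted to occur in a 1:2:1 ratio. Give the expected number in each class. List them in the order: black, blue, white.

503.5, 1007, 503.5

Total ratio parts = 4. Expected numbers out of 2014:
  black: 2014 × 1/4 = 503.5
  blue: 2014 × 2/4 = 1007
  white: 2014 × 1/4 = 503.5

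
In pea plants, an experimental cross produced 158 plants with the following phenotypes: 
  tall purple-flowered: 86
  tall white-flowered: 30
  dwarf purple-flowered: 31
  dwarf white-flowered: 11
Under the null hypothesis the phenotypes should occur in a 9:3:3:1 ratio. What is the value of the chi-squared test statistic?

Expected counts for N = 158 under a 9:3:3:1 ratio (total parts = 16):
  tall purple-flowered: 158 × 9/16 = 88.875
  tall white-flowered: 158 × 3/16 = 29.625
  dwarf purple-flowered: 158 × 3/16 = 29.625
  dwarf white-flowered: 158 × 1/16 = 9.875
χ² = Σ (O − E)² / E
  tall purple-flowered: (86 − 88.875)² / 88.875 = 0.0930
  tall white-flowered: (30 − 29.625)² / 29.625 = 0.0047
  dwarf purple-flowered: (31 − 29.625)² / 29.625 = 0.0638
  dwarf white-flowered: (11 − 9.875)² / 9.875 = 0.1282
χ² = 0.0930 + 0.0047 + 0.0638 + 0.1282 = 0.2897 ≈ 0.290

0.290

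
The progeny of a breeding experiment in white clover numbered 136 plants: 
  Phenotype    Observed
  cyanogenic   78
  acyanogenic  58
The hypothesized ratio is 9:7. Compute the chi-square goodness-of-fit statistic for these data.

0.067

Under the 9:7 hypothesis (Σ ratio = 16, N = 136):
  cyanogenic: 136 × 9/16 = 76.5
  acyanogenic: 136 × 7/16 = 59.5
χ² = Σ (O − E)² / E
  cyanogenic: (78 − 76.5)² / 76.5 = 0.0294
  acyanogenic: (58 − 59.5)² / 59.5 = 0.0378
χ² = 0.0294 + 0.0378 = 0.0672 ≈ 0.067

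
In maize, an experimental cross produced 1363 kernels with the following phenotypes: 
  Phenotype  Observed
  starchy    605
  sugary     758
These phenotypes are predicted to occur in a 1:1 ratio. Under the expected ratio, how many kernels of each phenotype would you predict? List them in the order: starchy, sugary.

681.5, 681.5

The 1:1 ratio has 2 parts, so with N = 1363 the expected counts are:
  starchy: 1363 × 1/2 = 681.5
  sugary: 1363 × 1/2 = 681.5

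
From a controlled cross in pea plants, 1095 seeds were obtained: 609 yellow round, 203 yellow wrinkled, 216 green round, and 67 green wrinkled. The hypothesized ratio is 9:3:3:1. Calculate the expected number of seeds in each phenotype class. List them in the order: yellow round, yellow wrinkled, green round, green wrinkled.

615.9375, 205.3125, 205.3125, 68.4375

Total ratio parts = 16. Expected numbers out of 1095:
  yellow round: 1095 × 9/16 = 615.9375
  yellow wrinkled: 1095 × 3/16 = 205.3125
  green round: 1095 × 3/16 = 205.3125
  green wrinkled: 1095 × 1/16 = 68.4375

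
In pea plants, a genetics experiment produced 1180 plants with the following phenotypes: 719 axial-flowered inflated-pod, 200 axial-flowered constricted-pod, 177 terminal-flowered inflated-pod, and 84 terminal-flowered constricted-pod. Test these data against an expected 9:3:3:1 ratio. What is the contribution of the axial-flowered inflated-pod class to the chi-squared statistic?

The 9:3:3:1 ratio has 16 parts, so with N = 1180 the expected counts are:
  axial-flowered inflated-pod: 1180 × 9/16 = 663.75
  axial-flowered constricted-pod: 1180 × 3/16 = 221.25
  terminal-flowered inflated-pod: 1180 × 3/16 = 221.25
  terminal-flowered constricted-pod: 1180 × 1/16 = 73.75
Contribution of axial-flowered inflated-pod: (719 − 663.75)² / 663.75 = 4.5990

4.599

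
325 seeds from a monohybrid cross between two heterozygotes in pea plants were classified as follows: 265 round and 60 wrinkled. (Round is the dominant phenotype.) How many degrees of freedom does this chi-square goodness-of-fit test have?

For a monohybrid cross between heterozygotes with complete dominance, the expected phenotypic ratio is 3:1.
A goodness-of-fit test with 2 phenotype classes has df = 2 − 1 = 1.

1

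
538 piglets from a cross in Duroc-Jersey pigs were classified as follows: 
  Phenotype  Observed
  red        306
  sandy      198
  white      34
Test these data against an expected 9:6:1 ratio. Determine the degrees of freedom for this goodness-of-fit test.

A goodness-of-fit test with 3 phenotype classes has df = 3 − 1 = 2.

2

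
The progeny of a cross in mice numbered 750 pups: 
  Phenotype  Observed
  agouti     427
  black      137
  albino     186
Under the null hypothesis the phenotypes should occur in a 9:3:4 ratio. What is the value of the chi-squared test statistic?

0.168

Expected counts for N = 750 under a 9:3:4 ratio (total parts = 16):
  agouti: 750 × 9/16 = 421.875
  black: 750 × 3/16 = 140.625
  albino: 750 × 4/16 = 187.5
χ² = Σ (O − E)² / E
  agouti: (427 − 421.875)² / 421.875 = 0.0623
  black: (137 − 140.625)² / 140.625 = 0.0934
  albino: (186 − 187.5)² / 187.5 = 0.0120
χ² = 0.0623 + 0.0934 + 0.0120 = 0.1677 ≈ 0.168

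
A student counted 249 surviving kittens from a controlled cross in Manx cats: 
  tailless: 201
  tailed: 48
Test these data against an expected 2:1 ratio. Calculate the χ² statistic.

Expected counts for N = 249 under a 2:1 ratio (total parts = 3):
  tailless: 249 × 2/3 = 166
  tailed: 249 × 1/3 = 83
χ² = Σ (O − E)² / E
  tailless: (201 − 166)² / 166 = 7.3795
  tailed: (48 − 83)² / 83 = 14.7590
χ² = 7.3795 + 14.7590 = 22.1385 ≈ 22.139

22.139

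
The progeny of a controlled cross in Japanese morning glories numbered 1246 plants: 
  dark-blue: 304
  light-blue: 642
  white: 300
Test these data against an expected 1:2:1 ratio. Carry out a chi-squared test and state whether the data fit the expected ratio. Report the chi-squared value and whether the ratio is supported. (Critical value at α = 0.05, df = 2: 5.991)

The 1:2:1 ratio has 4 parts, so with N = 1246 the expected counts are:
  dark-blue: 1246 × 1/4 = 311.5
  light-blue: 1246 × 2/4 = 623
  white: 1246 × 1/4 = 311.5
χ² = Σ (O − E)² / E
  dark-blue: (304 − 311.5)² / 311.5 = 0.1806
  light-blue: (642 − 623)² / 623 = 0.5795
  white: (300 − 311.5)² / 311.5 = 0.4246
χ² = 0.1806 + 0.5795 + 0.4246 = 1.1847 ≈ 1.185
Degrees of freedom = 3 − 1 = 2; critical value at α = 0.05 is 5.991.
Since 1.185 < 5.991, we fail to reject the null hypothesis — the data are consistent with the 1:2:1 ratio.

1.185; consistent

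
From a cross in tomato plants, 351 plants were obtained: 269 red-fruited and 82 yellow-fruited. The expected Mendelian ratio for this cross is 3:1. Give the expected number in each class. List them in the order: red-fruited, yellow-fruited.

The 3:1 ratio has 4 parts, so with N = 351 the expected counts are:
  red-fruited: 351 × 3/4 = 263.25
  yellow-fruited: 351 × 1/4 = 87.75

263.25, 87.75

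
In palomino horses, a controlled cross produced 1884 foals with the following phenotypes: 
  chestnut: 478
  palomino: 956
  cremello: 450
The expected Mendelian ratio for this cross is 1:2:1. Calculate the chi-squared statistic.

The 1:2:1 ratio has 4 parts, so with N = 1884 the expected counts are:
  chestnut: 1884 × 1/4 = 471
  palomino: 1884 × 2/4 = 942
  cremello: 1884 × 1/4 = 471
χ² = Σ (O − E)² / E
  chestnut: (478 − 471)² / 471 = 0.1040
  palomino: (956 − 942)² / 942 = 0.2081
  cremello: (450 − 471)² / 471 = 0.9363
χ² = 0.1040 + 0.2081 + 0.9363 = 1.2484 ≈ 1.248

1.248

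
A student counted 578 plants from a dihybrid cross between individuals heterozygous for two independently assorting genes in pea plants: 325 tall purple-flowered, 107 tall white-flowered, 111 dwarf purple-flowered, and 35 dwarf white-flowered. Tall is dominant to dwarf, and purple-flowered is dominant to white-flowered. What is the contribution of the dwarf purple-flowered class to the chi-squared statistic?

0.064

A dihybrid F₂ with independent assortment and complete dominance at both loci gives a 9:3:3:1 phenotypic ratio.
The 9:3:3:1 ratio has 16 parts, so with N = 578 the expected counts are:
  tall purple-flowered: 578 × 9/16 = 325.125
  tall white-flowered: 578 × 3/16 = 108.375
  dwarf purple-flowered: 578 × 3/16 = 108.375
  dwarf white-flowered: 578 × 1/16 = 36.125
Contribution of dwarf purple-flowered: (111 − 108.375)² / 108.375 = 0.0636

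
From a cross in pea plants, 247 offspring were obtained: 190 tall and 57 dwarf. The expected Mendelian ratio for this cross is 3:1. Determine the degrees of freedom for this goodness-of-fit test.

A goodness-of-fit test with 2 phenotype classes has df = 2 − 1 = 1.

1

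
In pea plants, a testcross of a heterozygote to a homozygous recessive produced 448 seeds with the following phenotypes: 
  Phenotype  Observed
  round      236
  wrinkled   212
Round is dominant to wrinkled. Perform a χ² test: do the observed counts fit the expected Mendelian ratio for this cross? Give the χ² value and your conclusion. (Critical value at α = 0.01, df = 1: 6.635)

1.286; consistent

A testcross of a heterozygote (Aa × aa) gives a 1:1 phenotypic ratio.
Expected counts for N = 448 under a 1:1 ratio (total parts = 2):
  round: 448 × 1/2 = 224
  wrinkled: 448 × 1/2 = 224
χ² = Σ (O − E)² / E
  round: (236 − 224)² / 224 = 0.6429
  wrinkled: (212 − 224)² / 224 = 0.6429
χ² = 0.6429 + 0.6429 = 1.2858 ≈ 1.286
Degrees of freedom = 2 − 1 = 1; critical value at α = 0.01 is 6.635.
Since 1.286 < 6.635, we fail to reject the null hypothesis — the data are consistent with the 1:1 ratio.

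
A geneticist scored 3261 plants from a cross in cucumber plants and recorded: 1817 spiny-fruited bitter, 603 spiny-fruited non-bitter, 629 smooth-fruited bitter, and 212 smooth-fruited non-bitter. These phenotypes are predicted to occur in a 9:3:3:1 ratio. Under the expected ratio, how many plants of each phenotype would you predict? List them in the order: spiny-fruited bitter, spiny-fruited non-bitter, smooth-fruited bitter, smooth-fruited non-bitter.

Expected counts for N = 3261 under a 9:3:3:1 ratio (total parts = 16):
  spiny-fruited bitter: 3261 × 9/16 = 1834.3125
  spiny-fruited non-bitter: 3261 × 3/16 = 611.4375
  smooth-fruited bitter: 3261 × 3/16 = 611.4375
  smooth-fruited non-bitter: 3261 × 1/16 = 203.8125

1834.3125, 611.4375, 611.4375, 203.8125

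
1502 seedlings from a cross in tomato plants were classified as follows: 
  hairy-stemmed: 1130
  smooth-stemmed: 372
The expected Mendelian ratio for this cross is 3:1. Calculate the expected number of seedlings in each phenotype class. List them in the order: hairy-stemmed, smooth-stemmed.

1126.5, 375.5

Total ratio parts = 4. Expected numbers out of 1502:
  hairy-stemmed: 1502 × 3/4 = 1126.5
  smooth-stemmed: 1502 × 1/4 = 375.5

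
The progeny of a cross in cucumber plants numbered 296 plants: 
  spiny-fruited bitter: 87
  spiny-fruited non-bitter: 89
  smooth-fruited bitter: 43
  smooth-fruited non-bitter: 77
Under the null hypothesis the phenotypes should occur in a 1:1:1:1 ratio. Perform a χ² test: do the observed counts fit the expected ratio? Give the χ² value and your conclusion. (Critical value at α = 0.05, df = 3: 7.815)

18.432; not consistent

Total ratio parts = 4. Expected numbers out of 296:
  spiny-fruited bitter: 296 × 1/4 = 74
  spiny-fruited non-bitter: 296 × 1/4 = 74
  smooth-fruited bitter: 296 × 1/4 = 74
  smooth-fruited non-bitter: 296 × 1/4 = 74
χ² = Σ (O − E)² / E
  spiny-fruited bitter: (87 − 74)² / 74 = 2.2838
  spiny-fruited non-bitter: (89 − 74)² / 74 = 3.0405
  smooth-fruited bitter: (43 − 74)² / 74 = 12.9865
  smooth-fruited non-bitter: (77 − 74)² / 74 = 0.1216
χ² = 2.2838 + 3.0405 + 12.9865 + 0.1216 = 18.4324 ≈ 18.432
Degrees of freedom = 4 − 1 = 3; critical value at α = 0.05 is 7.815.
Since 18.432 > 7.815, we reject the null hypothesis — the data do not fit the 1:1:1:1 ratio.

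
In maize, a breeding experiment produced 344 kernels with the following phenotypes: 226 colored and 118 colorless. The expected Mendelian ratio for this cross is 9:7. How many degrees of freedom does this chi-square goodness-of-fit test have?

A goodness-of-fit test with 2 phenotype classes has df = 2 − 1 = 1.

1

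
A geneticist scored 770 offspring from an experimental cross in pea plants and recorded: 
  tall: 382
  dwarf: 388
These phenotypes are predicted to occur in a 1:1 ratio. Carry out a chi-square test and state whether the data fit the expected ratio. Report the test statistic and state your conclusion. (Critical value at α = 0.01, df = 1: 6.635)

Expected counts for N = 770 under a 1:1 ratio (total parts = 2):
  tall: 770 × 1/2 = 385
  dwarf: 770 × 1/2 = 385
χ² = Σ (O − E)² / E
  tall: (382 − 385)² / 385 = 0.0234
  dwarf: (388 − 385)² / 385 = 0.0234
χ² = 0.0234 + 0.0234 = 0.0468 ≈ 0.047
Degrees of freedom = 2 − 1 = 1; critical value at α = 0.01 is 6.635.
Since 0.047 < 6.635, we fail to reject the null hypothesis — the data are consistent with the 1:1 ratio.

0.047; consistent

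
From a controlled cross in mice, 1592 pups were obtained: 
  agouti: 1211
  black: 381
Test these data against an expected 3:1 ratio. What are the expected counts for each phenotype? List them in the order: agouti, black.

Under the 3:1 hypothesis (Σ ratio = 4, N = 1592):
  agouti: 1592 × 3/4 = 1194
  black: 1592 × 1/4 = 398

1194, 398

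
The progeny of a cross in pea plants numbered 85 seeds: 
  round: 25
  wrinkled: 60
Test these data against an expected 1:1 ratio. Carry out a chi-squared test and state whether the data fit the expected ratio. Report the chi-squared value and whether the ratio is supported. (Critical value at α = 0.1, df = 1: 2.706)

Total ratio parts = 2. Expected numbers out of 85:
  round: 85 × 1/2 = 42.5
  wrinkled: 85 × 1/2 = 42.5
χ² = Σ (O − E)² / E
  round: (25 − 42.5)² / 42.5 = 7.2059
  wrinkled: (60 − 42.5)² / 42.5 = 7.2059
χ² = 7.2059 + 7.2059 = 14.4118 ≈ 14.412
Degrees of freedom = 2 − 1 = 1; critical value at α = 0.1 is 2.706.
Since 14.412 > 2.706, we reject the null hypothesis — the data do not fit the 1:1 ratio.

14.412; not consistent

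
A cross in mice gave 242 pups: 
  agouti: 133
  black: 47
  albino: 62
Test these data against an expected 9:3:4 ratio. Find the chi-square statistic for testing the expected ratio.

0.167

Total ratio parts = 16. Expected numbers out of 242:
  agouti: 242 × 9/16 = 136.125
  black: 242 × 3/16 = 45.375
  albino: 242 × 4/16 = 60.5
χ² = Σ (O − E)² / E
  agouti: (133 − 136.125)² / 136.125 = 0.0717
  black: (47 − 45.375)² / 45.375 = 0.0582
  albino: (62 − 60.5)² / 60.5 = 0.0372
χ² = 0.0717 + 0.0582 + 0.0372 = 0.1671 ≈ 0.167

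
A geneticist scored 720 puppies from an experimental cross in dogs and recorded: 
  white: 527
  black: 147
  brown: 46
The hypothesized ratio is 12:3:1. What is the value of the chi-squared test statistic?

1.402

Under the 12:3:1 hypothesis (Σ ratio = 16, N = 720):
  white: 720 × 12/16 = 540
  black: 720 × 3/16 = 135
  brown: 720 × 1/16 = 45
χ² = Σ (O − E)² / E
  white: (527 − 540)² / 540 = 0.3130
  black: (147 − 135)² / 135 = 1.0667
  brown: (46 − 45)² / 45 = 0.0222
χ² = 0.3130 + 1.0667 + 0.0222 = 1.4019 ≈ 1.402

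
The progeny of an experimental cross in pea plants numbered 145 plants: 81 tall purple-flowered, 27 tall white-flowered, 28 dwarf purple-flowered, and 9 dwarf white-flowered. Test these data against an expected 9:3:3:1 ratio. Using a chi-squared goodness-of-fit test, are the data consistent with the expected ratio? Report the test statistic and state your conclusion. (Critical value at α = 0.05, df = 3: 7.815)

0.030; consistent

Under the 9:3:3:1 hypothesis (Σ ratio = 16, N = 145):
  tall purple-flowered: 145 × 9/16 = 81.5625
  tall white-flowered: 145 × 3/16 = 27.1875
  dwarf purple-flowered: 145 × 3/16 = 27.1875
  dwarf white-flowered: 145 × 1/16 = 9.0625
χ² = Σ (O − E)² / E
  tall purple-flowered: (81 − 81.5625)² / 81.5625 = 0.0039
  tall white-flowered: (27 − 27.1875)² / 27.1875 = 0.0013
  dwarf purple-flowered: (28 − 27.1875)² / 27.1875 = 0.0243
  dwarf white-flowered: (9 − 9.0625)² / 9.0625 = 0.0004
χ² = 0.0039 + 0.0013 + 0.0243 + 0.0004 = 0.0299 ≈ 0.030
Degrees of freedom = 4 − 1 = 3; critical value at α = 0.05 is 7.815.
Since 0.030 < 7.815, we fail to reject the null hypothesis — the data are consistent with the 9:3:3:1 ratio.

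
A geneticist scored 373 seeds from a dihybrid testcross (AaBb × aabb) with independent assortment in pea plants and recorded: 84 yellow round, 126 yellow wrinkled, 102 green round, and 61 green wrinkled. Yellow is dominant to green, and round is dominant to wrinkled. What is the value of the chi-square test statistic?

A dihybrid testcross with independent assortment gives a 1:1:1:1 ratio.
Under the 1:1:1:1 hypothesis (Σ ratio = 4, N = 373):
  yellow round: 373 × 1/4 = 93.25
  yellow wrinkled: 373 × 1/4 = 93.25
  green round: 373 × 1/4 = 93.25
  green wrinkled: 373 × 1/4 = 93.25
χ² = Σ (O − E)² / E
  yellow round: (84 − 93.25)² / 93.25 = 0.9176
  yellow wrinkled: (126 − 93.25)² / 93.25 = 11.5020
  green round: (102 − 93.25)² / 93.25 = 0.8210
  green wrinkled: (61 − 93.25)² / 93.25 = 11.1535
χ² = 0.9176 + 11.5020 + 0.8210 + 11.1535 = 24.3941 ≈ 24.394

24.394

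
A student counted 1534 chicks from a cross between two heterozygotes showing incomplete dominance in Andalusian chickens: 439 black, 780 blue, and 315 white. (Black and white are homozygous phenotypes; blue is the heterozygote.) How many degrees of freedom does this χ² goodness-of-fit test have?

With incomplete dominance, a heterozygote × heterozygote cross gives a 1:2:1 phenotypic ratio.
A goodness-of-fit test with 3 phenotype classes has df = 3 − 1 = 2.

2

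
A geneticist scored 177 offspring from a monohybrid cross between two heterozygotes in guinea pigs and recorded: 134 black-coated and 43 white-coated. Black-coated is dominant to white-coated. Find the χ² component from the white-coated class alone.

For a monohybrid cross between heterozygotes with complete dominance, the expected phenotypic ratio is 3:1.
Expected counts for N = 177 under a 3:1 ratio (total parts = 4):
  black-coated: 177 × 3/4 = 132.75
  white-coated: 177 × 1/4 = 44.25
Contribution of white-coated: (43 − 44.25)² / 44.25 = 0.0353

0.035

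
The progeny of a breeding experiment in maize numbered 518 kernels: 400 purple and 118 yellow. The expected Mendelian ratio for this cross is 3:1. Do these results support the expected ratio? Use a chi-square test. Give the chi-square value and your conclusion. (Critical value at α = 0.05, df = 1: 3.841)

Under the 3:1 hypothesis (Σ ratio = 4, N = 518):
  purple: 518 × 3/4 = 388.5
  yellow: 518 × 1/4 = 129.5
χ² = Σ (O − E)² / E
  purple: (400 − 388.5)² / 388.5 = 0.3404
  yellow: (118 − 129.5)² / 129.5 = 1.0212
χ² = 0.3404 + 1.0212 = 1.3616 ≈ 1.362
Degrees of freedom = 2 − 1 = 1; critical value at α = 0.05 is 3.841.
Since 1.362 < 3.841, we fail to reject the null hypothesis — the data are consistent with the 3:1 ratio.

1.362; consistent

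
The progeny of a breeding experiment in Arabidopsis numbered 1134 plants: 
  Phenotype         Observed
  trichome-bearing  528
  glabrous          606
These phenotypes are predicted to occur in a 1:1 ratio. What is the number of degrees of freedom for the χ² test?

1

A goodness-of-fit test with 2 phenotype classes has df = 2 − 1 = 1.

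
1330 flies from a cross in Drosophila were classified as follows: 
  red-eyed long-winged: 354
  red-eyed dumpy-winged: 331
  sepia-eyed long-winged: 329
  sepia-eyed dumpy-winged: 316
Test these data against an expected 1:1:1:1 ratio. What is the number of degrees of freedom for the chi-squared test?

3

A goodness-of-fit test with 4 phenotype classes has df = 4 − 1 = 3.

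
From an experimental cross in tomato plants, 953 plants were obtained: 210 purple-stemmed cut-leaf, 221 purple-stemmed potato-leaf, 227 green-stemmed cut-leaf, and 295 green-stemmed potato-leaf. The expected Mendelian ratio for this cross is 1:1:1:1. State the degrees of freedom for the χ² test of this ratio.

A goodness-of-fit test with 4 phenotype classes has df = 4 − 1 = 3.

3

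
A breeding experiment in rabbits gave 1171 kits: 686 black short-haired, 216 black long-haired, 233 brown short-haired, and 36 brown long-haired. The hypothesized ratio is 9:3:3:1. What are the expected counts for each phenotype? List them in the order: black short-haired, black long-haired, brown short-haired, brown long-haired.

658.6875, 219.5625, 219.5625, 73.1875

Total ratio parts = 16. Expected numbers out of 1171:
  black short-haired: 1171 × 9/16 = 658.6875
  black long-haired: 1171 × 3/16 = 219.5625
  brown short-haired: 1171 × 3/16 = 219.5625
  brown long-haired: 1171 × 1/16 = 73.1875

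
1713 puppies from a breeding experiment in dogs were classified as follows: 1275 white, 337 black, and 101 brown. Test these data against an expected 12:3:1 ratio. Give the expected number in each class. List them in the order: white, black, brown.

The 12:3:1 ratio has 16 parts, so with N = 1713 the expected counts are:
  white: 1713 × 12/16 = 1284.75
  black: 1713 × 3/16 = 321.1875
  brown: 1713 × 1/16 = 107.0625

1284.75, 321.1875, 107.0625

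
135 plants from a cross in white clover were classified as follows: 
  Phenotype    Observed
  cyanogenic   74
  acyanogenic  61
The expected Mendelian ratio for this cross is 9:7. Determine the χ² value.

0.113

Total ratio parts = 16. Expected numbers out of 135:
  cyanogenic: 135 × 9/16 = 75.9375
  acyanogenic: 135 × 7/16 = 59.0625
χ² = Σ (O − E)² / E
  cyanogenic: (74 − 75.9375)² / 75.9375 = 0.0494
  acyanogenic: (61 − 59.0625)² / 59.0625 = 0.0636
χ² = 0.0494 + 0.0636 = 0.113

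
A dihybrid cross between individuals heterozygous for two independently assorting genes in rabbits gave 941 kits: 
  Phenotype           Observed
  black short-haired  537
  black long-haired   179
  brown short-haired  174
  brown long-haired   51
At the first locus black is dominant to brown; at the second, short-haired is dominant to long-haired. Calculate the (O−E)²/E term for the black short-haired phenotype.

A dihybrid F₂ with independent assortment and complete dominance at both loci gives a 9:3:3:1 phenotypic ratio.
The 9:3:3:1 ratio has 16 parts, so with N = 941 the expected counts are:
  black short-haired: 941 × 9/16 = 529.3125
  black long-haired: 941 × 3/16 = 176.4375
  brown short-haired: 941 × 3/16 = 176.4375
  brown long-haired: 941 × 1/16 = 58.8125
Contribution of black short-haired: (537 − 529.3125)² / 529.3125 = 0.1116

0.112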